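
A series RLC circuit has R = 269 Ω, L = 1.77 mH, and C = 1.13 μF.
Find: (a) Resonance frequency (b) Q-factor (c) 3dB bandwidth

Step 1 — Resonance: ω₀ = 1/√(LC) = 1/√(0.00177·1.13e-06) = 2.236e+04 rad/s.
Step 2 — f₀ = ω₀/(2π) = 3559 Hz.
Step 3 — Series Q: Q = ω₀L/R = 2.236e+04·0.00177/269 = 0.1471.
Step 4 — Bandwidth: Δω = ω₀/Q = 1.52e+05 rad/s; BW = Δω/(2π) = 2.419e+04 Hz.

(a) f₀ = 3559 Hz  (b) Q = 0.1471  (c) BW = 2.419e+04 Hz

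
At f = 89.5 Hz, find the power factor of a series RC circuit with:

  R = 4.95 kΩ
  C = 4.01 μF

Step 1 — Angular frequency: ω = 2π·f = 2π·89.5 = 562.3 rad/s.
Step 2 — Component impedances:
  R: Z = R = 4950 Ω
  C: Z = 1/(jωC) = -j/(ω·C) = 0 - j443.5 Ω
Step 3 — Series combination: Z_total = R + C = 4950 - j443.5 Ω = 4970∠-5.1° Ω.
Step 4 — Power factor: PF = cos(φ) = Re(Z)/|Z| = 4950/4970 = 0.996.
Step 5 — Type: Im(Z) = -443.5 ⇒ leading (phase φ = -5.1°).

PF = 0.996 (leading, φ = -5.1°)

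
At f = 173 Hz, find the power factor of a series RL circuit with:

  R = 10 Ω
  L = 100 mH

Step 1 — Angular frequency: ω = 2π·f = 2π·173 = 1087 rad/s.
Step 2 — Component impedances:
  R: Z = R = 10 Ω
  L: Z = jωL = j·1087·0.1 = 0 + j108.7 Ω
Step 3 — Series combination: Z_total = R + L = 10 + j108.7 Ω = 109.2∠84.7° Ω.
Step 4 — Power factor: PF = cos(φ) = Re(Z)/|Z| = 10/109.16 = 0.09161.
Step 5 — Type: Im(Z) = 108.7 ⇒ lagging (phase φ = 84.7°).

PF = 0.09161 (lagging, φ = 84.7°)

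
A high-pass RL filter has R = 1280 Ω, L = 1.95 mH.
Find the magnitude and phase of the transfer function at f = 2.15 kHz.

Step 1 — Angular frequency: ω = 2π·2150 = 1.351e+04 rad/s.
Step 2 — Transfer function: H(jω) = jωL/(R + jωL).
Step 3 — Numerator jωL = j·26.34; denominator R + jωL = 1280 + j26.34.
Step 4 — H = 0.0004234 + j0.02057.
Step 5 — Magnitude: |H| = 0.02058 (-33.7 dB); phase: φ = 88.8°.

|H| = 0.02058 (-33.7 dB), φ = 88.8°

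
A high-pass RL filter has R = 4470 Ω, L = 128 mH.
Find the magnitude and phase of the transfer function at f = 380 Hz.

Step 1 — Angular frequency: ω = 2π·380 = 2388 rad/s.
Step 2 — Transfer function: H(jω) = jωL/(R + jωL).
Step 3 — Numerator jωL = j·305.6; denominator R + jωL = 4470 + j305.6.
Step 4 — H = 0.004653 + j0.06805.
Step 5 — Magnitude: |H| = 0.06821 (-23.3 dB); phase: φ = 86.1°.

|H| = 0.06821 (-23.3 dB), φ = 86.1°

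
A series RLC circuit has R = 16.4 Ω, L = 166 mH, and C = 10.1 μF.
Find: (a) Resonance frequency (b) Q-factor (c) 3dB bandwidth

Step 1 — Resonance: ω₀ = 1/√(LC) = 1/√(0.166·1.01e-05) = 772.3 rad/s.
Step 2 — f₀ = ω₀/(2π) = 122.9 Hz.
Step 3 — Series Q: Q = ω₀L/R = 772.3·0.166/16.4 = 7.817.
Step 4 — Bandwidth: Δω = ω₀/Q = 98.8 rad/s; BW = Δω/(2π) = 15.72 Hz.

(a) f₀ = 122.9 Hz  (b) Q = 7.817  (c) BW = 15.72 Hz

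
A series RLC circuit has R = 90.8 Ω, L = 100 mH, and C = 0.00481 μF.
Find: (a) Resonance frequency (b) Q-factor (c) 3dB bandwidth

Step 1 — Resonance: ω₀ = 1/√(LC) = 1/√(0.1·4.81e-09) = 4.56e+04 rad/s.
Step 2 — f₀ = ω₀/(2π) = 7257 Hz.
Step 3 — Series Q: Q = ω₀L/R = 4.56e+04·0.1/90.8 = 50.22.
Step 4 — Bandwidth: Δω = ω₀/Q = 908 rad/s; BW = Δω/(2π) = 144.5 Hz.

(a) f₀ = 7257 Hz  (b) Q = 50.22  (c) BW = 144.5 Hz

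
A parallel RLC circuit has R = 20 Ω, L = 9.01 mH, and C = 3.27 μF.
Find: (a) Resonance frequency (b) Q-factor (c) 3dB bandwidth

Step 1 — Resonance: ω₀ = 1/√(LC) = 1/√(0.00901·3.27e-06) = 5826 rad/s.
Step 2 — f₀ = ω₀/(2π) = 927.2 Hz.
Step 3 — Parallel Q: Q = R/(ω₀L) = 20/(5826·0.00901) = 0.381.
Step 4 — Bandwidth: Δω = ω₀/Q = 1.529e+04 rad/s; BW = Δω/(2π) = 2434 Hz.

(a) f₀ = 927.2 Hz  (b) Q = 0.381  (c) BW = 2434 Hz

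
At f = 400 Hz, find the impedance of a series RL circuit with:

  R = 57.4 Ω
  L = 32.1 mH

Step 1 — Angular frequency: ω = 2π·f = 2π·400 = 2513 rad/s.
Step 2 — Component impedances:
  R: Z = R = 57.4 Ω
  L: Z = jωL = j·2513·0.0321 = 0 + j80.68 Ω
Step 3 — Series combination: Z_total = R + L = 57.4 + j80.68 Ω = 99.01∠54.6° Ω.

Z = 57.4 + j80.68 Ω = 99.01∠54.6° Ω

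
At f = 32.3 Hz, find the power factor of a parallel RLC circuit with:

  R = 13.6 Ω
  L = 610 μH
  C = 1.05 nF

Step 1 — Angular frequency: ω = 2π·f = 2π·32.3 = 202.9 rad/s.
Step 2 — Component impedances:
  R: Z = R = 13.6 Ω
  L: Z = jωL = j·202.9·0.00061 = 0 + j0.1238 Ω
  C: Z = 1/(jωC) = -j/(ω·C) = 0 - j4.693e+06 Ω
Step 3 — Parallel combination: 1/Z_total = 1/R + 1/L + 1/C; Z_total = 0.001127 + j0.1238 Ω = 0.1238∠89.5° Ω.
Step 4 — Power factor: PF = cos(φ) = Re(Z)/|Z| = 0.00112681/0.123792 = 0.009102.
Step 5 — Type: Im(Z) = 0.1238 ⇒ lagging (phase φ = 89.5°).

PF = 0.009102 (lagging, φ = 89.5°)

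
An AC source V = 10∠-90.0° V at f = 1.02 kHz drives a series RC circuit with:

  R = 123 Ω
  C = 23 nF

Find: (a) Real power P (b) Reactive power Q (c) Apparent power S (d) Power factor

Step 1 — Angular frequency: ω = 2π·f = 2π·1020 = 6409 rad/s.
Step 2 — Component impedances:
  R: Z = R = 123 Ω
  C: Z = 1/(jωC) = -j/(ω·C) = 0 - j6784 Ω
Step 3 — Series combination: Z_total = R + C = 123 - j6784 Ω = 6785∠-89.0° Ω.
Step 4 — Source phasor: V = 10∠-90.0° V = 0 - j10 V.
Step 5 — Current: I = V / Z = 0.001474 - j2.672e-05 A = 0.001474∠-1.0° A.
Step 6 — Complex power: S = V·I* = 0.0002672 - j0.01474 VA.
Step 7 — Real power: P = Re(S) = 0.0002672 W.
Step 8 — Reactive power: Q = Im(S) = -0.01474 VAR.
Step 9 — Apparent power: |S| = 0.01474 VA.
Step 10 — Power factor: PF = P/|S| = 0.01813 (leading).

(a) P = 0.0002672 W  (b) Q = -0.01474 VAR  (c) S = 0.01474 VA  (d) PF = 0.01813 (leading)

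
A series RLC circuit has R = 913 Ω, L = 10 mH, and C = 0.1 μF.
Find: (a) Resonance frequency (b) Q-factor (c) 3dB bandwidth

Step 1 — Resonance: ω₀ = 1/√(LC) = 1/√(0.01·1e-07) = 3.162e+04 rad/s.
Step 2 — f₀ = ω₀/(2π) = 5033 Hz.
Step 3 — Series Q: Q = ω₀L/R = 3.162e+04·0.01/913 = 0.3464.
Step 4 — Bandwidth: Δω = ω₀/Q = 9.13e+04 rad/s; BW = Δω/(2π) = 1.453e+04 Hz.

(a) f₀ = 5033 Hz  (b) Q = 0.3464  (c) BW = 1.453e+04 Hz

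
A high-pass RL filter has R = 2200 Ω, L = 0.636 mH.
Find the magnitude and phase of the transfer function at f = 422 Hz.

Step 1 — Angular frequency: ω = 2π·422 = 2652 rad/s.
Step 2 — Transfer function: H(jω) = jωL/(R + jωL).
Step 3 — Numerator jωL = j·1.686; denominator R + jωL = 2200 + j1.686.
Step 4 — H = 5.876e-07 + j0.0007665.
Step 5 — Magnitude: |H| = 0.0007665 (-62.3 dB); phase: φ = 90.0°.

|H| = 0.0007665 (-62.3 dB), φ = 90.0°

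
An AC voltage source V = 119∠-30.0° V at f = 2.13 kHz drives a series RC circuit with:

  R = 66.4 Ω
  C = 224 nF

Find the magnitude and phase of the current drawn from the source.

Step 1 — Angular frequency: ω = 2π·f = 2π·2130 = 1.338e+04 rad/s.
Step 2 — Component impedances:
  R: Z = R = 66.4 Ω
  C: Z = 1/(jωC) = -j/(ω·C) = 0 - j333.6 Ω
Step 3 — Series combination: Z_total = R + C = 66.4 - j333.6 Ω = 340.1∠-78.7° Ω.
Step 4 — Source phasor: V = 119∠-30.0° V = 103.1 - j59.5 V.
Step 5 — Ohm's law: I = V / Z_total = (103.1 - j59.5) / (66.4 - j333.6) = 0.2307 + j0.263 A.
Step 6 — Convert to polar: |I| = 0.3499 A, ∠I = 48.7°.

I = 0.3499∠48.7° A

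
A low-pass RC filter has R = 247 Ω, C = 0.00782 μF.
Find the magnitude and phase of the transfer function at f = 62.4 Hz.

Step 1 — Angular frequency: ω = 2π·62.4 = 392.1 rad/s.
Step 2 — Transfer function: H(jω) = 1/(1 + jωRC).
Step 3 — Denominator: 1 + jωRC = 1 + j·392.1·247·7.82e-09 = 1 + j0.0007573.
Step 4 — H = 1 - j0.0007573.
Step 5 — Magnitude: |H| = 1 (-0.0 dB); phase: φ = -0.0°.

|H| = 1 (-0.0 dB), φ = -0.0°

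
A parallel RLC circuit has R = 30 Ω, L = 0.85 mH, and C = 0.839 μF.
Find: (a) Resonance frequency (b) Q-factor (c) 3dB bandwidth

Step 1 — Resonance: ω₀ = 1/√(LC) = 1/√(0.00085·8.39e-07) = 3.745e+04 rad/s.
Step 2 — f₀ = ω₀/(2π) = 5960 Hz.
Step 3 — Parallel Q: Q = R/(ω₀L) = 30/(3.745e+04·0.00085) = 0.9425.
Step 4 — Bandwidth: Δω = ω₀/Q = 3.973e+04 rad/s; BW = Δω/(2π) = 6323 Hz.

(a) f₀ = 5960 Hz  (b) Q = 0.9425  (c) BW = 6323 Hz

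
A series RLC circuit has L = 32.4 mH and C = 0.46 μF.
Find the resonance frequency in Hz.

Step 1 — Resonance condition Im(Z)=0 gives ω₀ = 1/√(LC).
Step 2 — ω₀ = 1/√(0.0324·4.6e-07) = 8191 rad/s.
Step 3 — f₀ = ω₀/(2π) = 1304 Hz.

f₀ = 1304 Hz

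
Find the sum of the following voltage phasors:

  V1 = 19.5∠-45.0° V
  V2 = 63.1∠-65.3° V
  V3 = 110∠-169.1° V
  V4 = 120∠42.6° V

Step 1 — Convert each phasor to rectangular form:
  V1 = 19.5·(cos(-45.0°) + j·sin(-45.0°)) = 13.79 - j13.79 V
  V2 = 63.1·(cos(-65.3°) + j·sin(-65.3°)) = 26.37 - j57.33 V
  V3 = 110·(cos(-169.1°) + j·sin(-169.1°)) = -108 - j20.8 V
  V4 = 120·(cos(42.6°) + j·sin(42.6°)) = 88.33 + j81.23 V
Step 2 — Sum components: V_total = 20.47 - j10.69 V.
Step 3 — Convert to polar: |V_total| = 23.1 V, ∠V_total = -27.6°.

V_total = 23.1∠-27.6° V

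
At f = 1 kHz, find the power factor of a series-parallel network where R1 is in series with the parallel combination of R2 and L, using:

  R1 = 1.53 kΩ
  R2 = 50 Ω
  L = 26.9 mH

Step 1 — Angular frequency: ω = 2π·f = 2π·1000 = 6283 rad/s.
Step 2 — Component impedances:
  R1: Z = R = 1530 Ω
  R2: Z = R = 50 Ω
  L: Z = jωL = j·6283·0.0269 = 0 + j169 Ω
Step 3 — Parallel branch: R2 || L = 1/(1/R2 + 1/L) = 45.98 + j13.6 Ω.
Step 4 — Series with R1: Z_total = R1 + (R2 || L) = 1576 + j13.6 Ω = 1576∠0.5° Ω.
Step 5 — Power factor: PF = cos(φ) = Re(Z)/|Z| = 1576/1576 = 1.
Step 6 — Type: Im(Z) = 13.6 ⇒ lagging (phase φ = 0.5°).

PF = 1 (lagging, φ = 0.5°)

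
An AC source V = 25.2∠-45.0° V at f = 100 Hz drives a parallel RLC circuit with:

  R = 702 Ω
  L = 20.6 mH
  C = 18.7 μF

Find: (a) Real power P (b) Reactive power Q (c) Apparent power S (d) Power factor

Step 1 — Angular frequency: ω = 2π·f = 2π·100 = 628.3 rad/s.
Step 2 — Component impedances:
  R: Z = R = 702 Ω
  L: Z = jωL = j·628.3·0.0206 = 0 + j12.94 Ω
  C: Z = 1/(jωC) = -j/(ω·C) = 0 - j85.11 Ω
Step 3 — Parallel combination: 1/Z_total = 1/R + 1/L + 1/C; Z_total = 0.3318 + j15.26 Ω = 15.26∠88.8° Ω.
Step 4 — Source phasor: V = 25.2∠-45.0° V = 17.82 - j17.82 V.
Step 5 — Current: I = V / Z = -1.142 - j1.193 A = 1.651∠-133.8° A.
Step 6 — Complex power: S = V·I* = 0.9046 + j41.6 VA.
Step 7 — Real power: P = Re(S) = 0.9046 W.
Step 8 — Reactive power: Q = Im(S) = 41.6 VAR.
Step 9 — Apparent power: |S| = 41.61 VA.
Step 10 — Power factor: PF = P/|S| = 0.02174 (lagging).

(a) P = 0.9046 W  (b) Q = 41.6 VAR  (c) S = 41.61 VA  (d) PF = 0.02174 (lagging)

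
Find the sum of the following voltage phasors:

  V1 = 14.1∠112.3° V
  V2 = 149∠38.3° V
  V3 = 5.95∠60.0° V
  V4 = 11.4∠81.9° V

Step 1 — Convert each phasor to rectangular form:
  V1 = 14.1·(cos(112.3°) + j·sin(112.3°)) = -5.35 + j13.05 V
  V2 = 149·(cos(38.3°) + j·sin(38.3°)) = 116.9 + j92.35 V
  V3 = 5.95·(cos(60.0°) + j·sin(60.0°)) = 2.975 + j5.153 V
  V4 = 11.4·(cos(81.9°) + j·sin(81.9°)) = 1.606 + j11.29 V
Step 2 — Sum components: V_total = 116.2 + j121.8 V.
Step 3 — Convert to polar: |V_total| = 168.3 V, ∠V_total = 46.4°.

V_total = 168.3∠46.4° V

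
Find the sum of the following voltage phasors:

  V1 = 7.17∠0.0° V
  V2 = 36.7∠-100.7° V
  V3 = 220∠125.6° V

Step 1 — Convert each phasor to rectangular form:
  V1 = 7.17·(cos(0.0°) + j·sin(0.0°)) = 7.17 V
  V2 = 36.7·(cos(-100.7°) + j·sin(-100.7°)) = -6.814 - j36.06 V
  V3 = 220·(cos(125.6°) + j·sin(125.6°)) = -128.1 + j178.9 V
Step 2 — Sum components: V_total = -127.7 + j142.8 V.
Step 3 — Convert to polar: |V_total| = 191.6 V, ∠V_total = 131.8°.

V_total = 191.6∠131.8° V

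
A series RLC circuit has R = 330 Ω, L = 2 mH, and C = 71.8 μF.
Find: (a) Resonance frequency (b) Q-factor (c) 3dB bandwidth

Step 1 — Resonance: ω₀ = 1/√(LC) = 1/√(0.002·7.18e-05) = 2639 rad/s.
Step 2 — f₀ = ω₀/(2π) = 420 Hz.
Step 3 — Series Q: Q = ω₀L/R = 2639·0.002/330 = 0.01599.
Step 4 — Bandwidth: Δω = ω₀/Q = 1.65e+05 rad/s; BW = Δω/(2π) = 2.626e+04 Hz.

(a) f₀ = 420 Hz  (b) Q = 0.01599  (c) BW = 2.626e+04 Hz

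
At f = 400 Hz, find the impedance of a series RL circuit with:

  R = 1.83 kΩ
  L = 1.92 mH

Step 1 — Angular frequency: ω = 2π·f = 2π·400 = 2513 rad/s.
Step 2 — Component impedances:
  R: Z = R = 1830 Ω
  L: Z = jωL = j·2513·0.00192 = 0 + j4.825 Ω
Step 3 — Series combination: Z_total = R + L = 1830 + j4.825 Ω = 1830∠0.2° Ω.

Z = 1830 + j4.825 Ω = 1830∠0.2° Ω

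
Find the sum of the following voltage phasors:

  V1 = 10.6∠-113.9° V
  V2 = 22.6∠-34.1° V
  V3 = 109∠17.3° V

Step 1 — Convert each phasor to rectangular form:
  V1 = 10.6·(cos(-113.9°) + j·sin(-113.9°)) = -4.295 - j9.691 V
  V2 = 22.6·(cos(-34.1°) + j·sin(-34.1°)) = 18.71 - j12.67 V
  V3 = 109·(cos(17.3°) + j·sin(17.3°)) = 104.1 + j32.41 V
Step 2 — Sum components: V_total = 118.5 + j10.05 V.
Step 3 — Convert to polar: |V_total| = 118.9 V, ∠V_total = 4.8°.

V_total = 118.9∠4.8° V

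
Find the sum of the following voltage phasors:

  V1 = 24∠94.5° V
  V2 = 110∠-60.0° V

Step 1 — Convert each phasor to rectangular form:
  V1 = 24·(cos(94.5°) + j·sin(94.5°)) = -1.883 + j23.93 V
  V2 = 110·(cos(-60.0°) + j·sin(-60.0°)) = 55 - j95.26 V
Step 2 — Sum components: V_total = 53.12 - j71.34 V.
Step 3 — Convert to polar: |V_total| = 88.94 V, ∠V_total = -53.3°.

V_total = 88.94∠-53.3° V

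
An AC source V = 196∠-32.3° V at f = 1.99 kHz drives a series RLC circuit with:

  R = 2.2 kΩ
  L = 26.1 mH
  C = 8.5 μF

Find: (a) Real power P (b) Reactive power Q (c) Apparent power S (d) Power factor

Step 1 — Angular frequency: ω = 2π·f = 2π·1990 = 1.25e+04 rad/s.
Step 2 — Component impedances:
  R: Z = R = 2200 Ω
  L: Z = jωL = j·1.25e+04·0.0261 = 0 + j326.3 Ω
  C: Z = 1/(jωC) = -j/(ω·C) = 0 - j9.409 Ω
Step 3 — Series combination: Z_total = R + L + C = 2200 + j316.9 Ω = 2223∠8.2° Ω.
Step 4 — Source phasor: V = 196∠-32.3° V = 165.7 - j104.7 V.
Step 5 — Current: I = V / Z = 0.06706 - j0.05727 A = 0.08818∠-40.5° A.
Step 6 — Complex power: S = V·I* = 17.11 + j2.464 VA.
Step 7 — Real power: P = Re(S) = 17.11 W.
Step 8 — Reactive power: Q = Im(S) = 2.464 VAR.
Step 9 — Apparent power: |S| = 17.28 VA.
Step 10 — Power factor: PF = P/|S| = 0.9898 (lagging).

(a) P = 17.11 W  (b) Q = 2.464 VAR  (c) S = 17.28 VA  (d) PF = 0.9898 (lagging)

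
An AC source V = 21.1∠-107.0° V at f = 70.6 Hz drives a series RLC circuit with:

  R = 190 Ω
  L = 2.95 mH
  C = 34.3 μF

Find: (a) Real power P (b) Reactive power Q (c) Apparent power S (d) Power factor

Step 1 — Angular frequency: ω = 2π·f = 2π·70.6 = 443.6 rad/s.
Step 2 — Component impedances:
  R: Z = R = 190 Ω
  L: Z = jωL = j·443.6·0.00295 = 0 + j1.309 Ω
  C: Z = 1/(jωC) = -j/(ω·C) = 0 - j65.72 Ω
Step 3 — Series combination: Z_total = R + L + C = 190 - j64.41 Ω = 200.6∠-18.7° Ω.
Step 4 — Source phasor: V = 21.1∠-107.0° V = -6.169 - j20.18 V.
Step 5 — Current: I = V / Z = 0.003171 - j0.1051 A = 0.1052∠-88.3° A.
Step 6 — Complex power: S = V·I* = 2.102 - j0.7125 VA.
Step 7 — Real power: P = Re(S) = 2.102 W.
Step 8 — Reactive power: Q = Im(S) = -0.7125 VAR.
Step 9 — Apparent power: |S| = 2.219 VA.
Step 10 — Power factor: PF = P/|S| = 0.9471 (leading).

(a) P = 2.102 W  (b) Q = -0.7125 VAR  (c) S = 2.219 VA  (d) PF = 0.9471 (leading)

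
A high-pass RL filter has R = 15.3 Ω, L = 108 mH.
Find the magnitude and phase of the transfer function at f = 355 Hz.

Step 1 — Angular frequency: ω = 2π·355 = 2231 rad/s.
Step 2 — Transfer function: H(jω) = jωL/(R + jωL).
Step 3 — Numerator jωL = j·240.9; denominator R + jωL = 15.3 + j240.9.
Step 4 — H = 0.996 + j0.06326.
Step 5 — Magnitude: |H| = 0.998 (-0.0 dB); phase: φ = 3.6°.

|H| = 0.998 (-0.0 dB), φ = 3.6°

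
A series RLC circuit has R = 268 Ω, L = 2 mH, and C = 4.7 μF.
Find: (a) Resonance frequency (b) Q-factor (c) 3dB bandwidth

Step 1 — Resonance: ω₀ = 1/√(LC) = 1/√(0.002·4.7e-06) = 1.031e+04 rad/s.
Step 2 — f₀ = ω₀/(2π) = 1642 Hz.
Step 3 — Series Q: Q = ω₀L/R = 1.031e+04·0.002/268 = 0.07697.
Step 4 — Bandwidth: Δω = ω₀/Q = 1.34e+05 rad/s; BW = Δω/(2π) = 2.133e+04 Hz.

(a) f₀ = 1642 Hz  (b) Q = 0.07697  (c) BW = 2.133e+04 Hz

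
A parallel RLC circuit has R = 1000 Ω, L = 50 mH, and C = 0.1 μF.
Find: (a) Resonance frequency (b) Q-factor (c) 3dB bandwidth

Step 1 — Resonance: ω₀ = 1/√(LC) = 1/√(0.05·1e-07) = 1.414e+04 rad/s.
Step 2 — f₀ = ω₀/(2π) = 2251 Hz.
Step 3 — Parallel Q: Q = R/(ω₀L) = 1000/(1.414e+04·0.05) = 1.414.
Step 4 — Bandwidth: Δω = ω₀/Q = 1e+04 rad/s; BW = Δω/(2π) = 1592 Hz.

(a) f₀ = 2251 Hz  (b) Q = 1.414  (c) BW = 1592 Hz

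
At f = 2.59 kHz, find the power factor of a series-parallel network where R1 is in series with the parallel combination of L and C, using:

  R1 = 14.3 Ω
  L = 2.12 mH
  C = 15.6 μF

Step 1 — Angular frequency: ω = 2π·f = 2π·2590 = 1.627e+04 rad/s.
Step 2 — Component impedances:
  R1: Z = R = 14.3 Ω
  L: Z = jωL = j·1.627e+04·0.00212 = 0 + j34.5 Ω
  C: Z = 1/(jωC) = -j/(ω·C) = 0 - j3.939 Ω
Step 3 — Parallel branch: L || C = 1/(1/L + 1/C) = 0 - j4.447 Ω.
Step 4 — Series with R1: Z_total = R1 + (L || C) = 14.3 - j4.447 Ω = 14.98∠-17.3° Ω.
Step 5 — Power factor: PF = cos(φ) = Re(Z)/|Z| = 14.3/14.975 = 0.9549.
Step 6 — Type: Im(Z) = -4.447 ⇒ leading (phase φ = -17.3°).

PF = 0.9549 (leading, φ = -17.3°)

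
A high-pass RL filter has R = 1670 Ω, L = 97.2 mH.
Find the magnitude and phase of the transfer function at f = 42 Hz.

Step 1 — Angular frequency: ω = 2π·42 = 263.9 rad/s.
Step 2 — Transfer function: H(jω) = jωL/(R + jωL).
Step 3 — Numerator jωL = j·25.65; denominator R + jωL = 1670 + j25.65.
Step 4 — H = 0.0002359 + j0.01536.
Step 5 — Magnitude: |H| = 0.01536 (-36.3 dB); phase: φ = 89.1°.

|H| = 0.01536 (-36.3 dB), φ = 89.1°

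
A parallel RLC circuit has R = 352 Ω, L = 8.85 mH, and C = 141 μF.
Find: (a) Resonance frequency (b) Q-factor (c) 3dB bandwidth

Step 1 — Resonance: ω₀ = 1/√(LC) = 1/√(0.00885·0.000141) = 895.2 rad/s.
Step 2 — f₀ = ω₀/(2π) = 142.5 Hz.
Step 3 — Parallel Q: Q = R/(ω₀L) = 352/(895.2·0.00885) = 44.43.
Step 4 — Bandwidth: Δω = ω₀/Q = 20.15 rad/s; BW = Δω/(2π) = 3.207 Hz.

(a) f₀ = 142.5 Hz  (b) Q = 44.43  (c) BW = 3.207 Hz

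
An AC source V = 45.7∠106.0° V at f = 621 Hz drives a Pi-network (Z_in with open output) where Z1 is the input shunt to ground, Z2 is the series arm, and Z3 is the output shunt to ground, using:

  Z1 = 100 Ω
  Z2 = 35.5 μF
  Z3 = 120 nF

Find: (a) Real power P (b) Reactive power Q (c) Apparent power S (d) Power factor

Step 1 — Angular frequency: ω = 2π·f = 2π·621 = 3902 rad/s.
Step 2 — Component impedances:
  Z1: Z = R = 100 Ω
  Z2: Z = 1/(jωC) = -j/(ω·C) = 0 - j7.219 Ω
  Z3: Z = 1/(jωC) = -j/(ω·C) = 0 - j2136 Ω
Step 3 — With open output, the series arm Z2 and the output shunt Z3 appear in series to ground: Z2 + Z3 = 0 - j2143 Ω.
Step 4 — Parallel with input shunt Z1: Z_in = Z1 || (Z2 + Z3) = 99.78 - j4.656 Ω = 99.89∠-2.7° Ω.
Step 5 — Source phasor: V = 45.7∠106.0° V = -12.6 + j43.93 V.
Step 6 — Current: I = V / Z = -0.1465 + j0.4334 A = 0.4575∠108.7° A.
Step 7 — Complex power: S = V·I* = 20.88 - j0.9746 VA.
Step 8 — Real power: P = Re(S) = 20.88 W.
Step 9 — Reactive power: Q = Im(S) = -0.9746 VAR.
Step 10 — Apparent power: |S| = 20.91 VA.
Step 11 — Power factor: PF = P/|S| = 0.9989 (leading).

(a) P = 20.88 W  (b) Q = -0.9746 VAR  (c) S = 20.91 VA  (d) PF = 0.9989 (leading)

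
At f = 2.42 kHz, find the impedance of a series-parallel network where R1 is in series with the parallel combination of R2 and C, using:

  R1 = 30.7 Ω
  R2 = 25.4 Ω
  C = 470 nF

Step 1 — Angular frequency: ω = 2π·f = 2π·2420 = 1.521e+04 rad/s.
Step 2 — Component impedances:
  R1: Z = R = 30.7 Ω
  R2: Z = R = 25.4 Ω
  C: Z = 1/(jωC) = -j/(ω·C) = 0 - j139.9 Ω
Step 3 — Parallel branch: R2 || C = 1/(1/R2 + 1/C) = 24.59 - j4.464 Ω.
Step 4 — Series with R1: Z_total = R1 + (R2 || C) = 55.29 - j4.464 Ω = 55.47∠-4.6° Ω.

Z = 55.29 - j4.464 Ω = 55.47∠-4.6° Ω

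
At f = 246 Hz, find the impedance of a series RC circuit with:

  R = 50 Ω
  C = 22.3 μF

Step 1 — Angular frequency: ω = 2π·f = 2π·246 = 1546 rad/s.
Step 2 — Component impedances:
  R: Z = R = 50 Ω
  C: Z = 1/(jωC) = -j/(ω·C) = 0 - j29.01 Ω
Step 3 — Series combination: Z_total = R + C = 50 - j29.01 Ω = 57.81∠-30.1° Ω.

Z = 50 - j29.01 Ω = 57.81∠-30.1° Ω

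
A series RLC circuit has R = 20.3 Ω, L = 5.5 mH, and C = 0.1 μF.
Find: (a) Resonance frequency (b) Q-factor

Step 1 — Resonance condition Im(Z)=0 gives ω₀ = 1/√(LC).
Step 2 — ω₀ = 1/√(0.0055·1e-07) = 4.264e+04 rad/s.
Step 3 — f₀ = ω₀/(2π) = 6786 Hz.
Step 4 — Series Q: Q = ω₀L/R = 4.264e+04·0.0055/20.3 = 11.55.

(a) f₀ = 6786 Hz  (b) Q = 11.55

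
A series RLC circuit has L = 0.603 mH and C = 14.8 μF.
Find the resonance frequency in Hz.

Step 1 — Resonance condition Im(Z)=0 gives ω₀ = 1/√(LC).
Step 2 — ω₀ = 1/√(0.000603·1.48e-05) = 1.059e+04 rad/s.
Step 3 — f₀ = ω₀/(2π) = 1685 Hz.

f₀ = 1685 Hz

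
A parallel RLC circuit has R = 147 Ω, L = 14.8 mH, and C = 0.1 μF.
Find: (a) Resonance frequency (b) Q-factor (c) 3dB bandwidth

Step 1 — Resonance: ω₀ = 1/√(LC) = 1/√(0.0148·1e-07) = 2.599e+04 rad/s.
Step 2 — f₀ = ω₀/(2π) = 4137 Hz.
Step 3 — Parallel Q: Q = R/(ω₀L) = 147/(2.599e+04·0.0148) = 0.3821.
Step 4 — Bandwidth: Δω = ω₀/Q = 6.803e+04 rad/s; BW = Δω/(2π) = 1.083e+04 Hz.

(a) f₀ = 4137 Hz  (b) Q = 0.3821  (c) BW = 1.083e+04 Hz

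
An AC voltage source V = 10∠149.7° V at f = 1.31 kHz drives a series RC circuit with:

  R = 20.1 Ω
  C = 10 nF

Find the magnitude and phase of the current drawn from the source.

Step 1 — Angular frequency: ω = 2π·f = 2π·1310 = 8231 rad/s.
Step 2 — Component impedances:
  R: Z = R = 20.1 Ω
  C: Z = 1/(jωC) = -j/(ω·C) = 0 - j1.215e+04 Ω
Step 3 — Series combination: Z_total = R + C = 20.1 - j1.215e+04 Ω = 1.215e+04∠-89.9° Ω.
Step 4 — Source phasor: V = 10∠149.7° V = -8.634 + j5.045 V.
Step 5 — Ohm's law: I = V / Z_total = (-8.634 + j5.045) / (20.1 - j1.215e+04) = -0.0004164 - j0.00071 A.
Step 6 — Convert to polar: |I| = 0.0008231 A, ∠I = -120.4°.

I = 0.0008231∠-120.4° A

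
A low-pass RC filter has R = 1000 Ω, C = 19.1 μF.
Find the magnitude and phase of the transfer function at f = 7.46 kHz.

Step 1 — Angular frequency: ω = 2π·7460 = 4.687e+04 rad/s.
Step 2 — Transfer function: H(jω) = 1/(1 + jωRC).
Step 3 — Denominator: 1 + jωRC = 1 + j·4.687e+04·1000·1.91e-05 = 1 + j895.3.
Step 4 — H = 1.248e-06 - j0.001117.
Step 5 — Magnitude: |H| = 0.001117 (-59.0 dB); phase: φ = -89.9°.

|H| = 0.001117 (-59.0 dB), φ = -89.9°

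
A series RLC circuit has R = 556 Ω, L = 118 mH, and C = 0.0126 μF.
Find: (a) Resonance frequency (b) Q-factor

Step 1 — Resonance condition Im(Z)=0 gives ω₀ = 1/√(LC).
Step 2 — ω₀ = 1/√(0.118·1.26e-08) = 2.593e+04 rad/s.
Step 3 — f₀ = ω₀/(2π) = 4128 Hz.
Step 4 — Series Q: Q = ω₀L/R = 2.593e+04·0.118/556 = 5.504.

(a) f₀ = 4128 Hz  (b) Q = 5.504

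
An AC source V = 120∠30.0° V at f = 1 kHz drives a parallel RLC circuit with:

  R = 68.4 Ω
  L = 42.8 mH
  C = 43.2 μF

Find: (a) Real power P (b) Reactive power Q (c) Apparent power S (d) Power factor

Step 1 — Angular frequency: ω = 2π·f = 2π·1000 = 6283 rad/s.
Step 2 — Component impedances:
  R: Z = R = 68.4 Ω
  L: Z = jωL = j·6283·0.0428 = 0 + j268.9 Ω
  C: Z = 1/(jωC) = -j/(ω·C) = 0 - j3.684 Ω
Step 3 — Parallel combination: 1/Z_total = 1/R + 1/L + 1/C; Z_total = 0.2034 - j3.724 Ω = 3.73∠-86.9° Ω.
Step 4 — Source phasor: V = 120∠30.0° V = 103.9 + j60 V.
Step 5 — Current: I = V / Z = -14.54 + j28.7 A = 32.17∠116.9° A.
Step 6 — Complex power: S = V·I* = 210.5 - j3855 VA.
Step 7 — Real power: P = Re(S) = 210.5 W.
Step 8 — Reactive power: Q = Im(S) = -3855 VAR.
Step 9 — Apparent power: |S| = 3861 VA.
Step 10 — Power factor: PF = P/|S| = 0.05453 (leading).

(a) P = 210.5 W  (b) Q = -3855 VAR  (c) S = 3861 VA  (d) PF = 0.05453 (leading)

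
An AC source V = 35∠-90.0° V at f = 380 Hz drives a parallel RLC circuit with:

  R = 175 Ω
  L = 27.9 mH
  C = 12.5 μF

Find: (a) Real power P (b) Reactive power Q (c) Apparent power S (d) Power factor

Step 1 — Angular frequency: ω = 2π·f = 2π·380 = 2388 rad/s.
Step 2 — Component impedances:
  R: Z = R = 175 Ω
  L: Z = jωL = j·2388·0.0279 = 0 + j66.61 Ω
  C: Z = 1/(jωC) = -j/(ω·C) = 0 - j33.51 Ω
Step 3 — Parallel combination: 1/Z_total = 1/R + 1/L + 1/C; Z_total = 22.61 - j58.7 Ω = 62.91∠-68.9° Ω.
Step 4 — Source phasor: V = 35∠-90.0° V = 0 - j35 V.
Step 5 — Current: I = V / Z = 0.5192 - j0.2 A = 0.5564∠-21.1° A.
Step 6 — Complex power: S = V·I* = 7 - j18.17 VA.
Step 7 — Real power: P = Re(S) = 7 W.
Step 8 — Reactive power: Q = Im(S) = -18.17 VAR.
Step 9 — Apparent power: |S| = 19.47 VA.
Step 10 — Power factor: PF = P/|S| = 0.3595 (leading).

(a) P = 7 W  (b) Q = -18.17 VAR  (c) S = 19.47 VA  (d) PF = 0.3595 (leading)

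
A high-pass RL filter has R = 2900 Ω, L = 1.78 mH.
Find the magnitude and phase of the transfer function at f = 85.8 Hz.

Step 1 — Angular frequency: ω = 2π·85.8 = 539.1 rad/s.
Step 2 — Transfer function: H(jω) = jωL/(R + jωL).
Step 3 — Numerator jωL = j·0.9596; denominator R + jωL = 2900 + j0.9596.
Step 4 — H = 1.095e-07 + j0.0003309.
Step 5 — Magnitude: |H| = 0.0003309 (-69.6 dB); phase: φ = 90.0°.

|H| = 0.0003309 (-69.6 dB), φ = 90.0°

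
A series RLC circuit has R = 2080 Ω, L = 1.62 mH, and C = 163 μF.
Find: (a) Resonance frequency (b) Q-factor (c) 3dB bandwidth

Step 1 — Resonance: ω₀ = 1/√(LC) = 1/√(0.00162·0.000163) = 1946 rad/s.
Step 2 — f₀ = ω₀/(2π) = 309.7 Hz.
Step 3 — Series Q: Q = ω₀L/R = 1946·0.00162/2080 = 0.001516.
Step 4 — Bandwidth: Δω = ω₀/Q = 1.284e+06 rad/s; BW = Δω/(2π) = 2.043e+05 Hz.

(a) f₀ = 309.7 Hz  (b) Q = 0.001516  (c) BW = 2.043e+05 Hz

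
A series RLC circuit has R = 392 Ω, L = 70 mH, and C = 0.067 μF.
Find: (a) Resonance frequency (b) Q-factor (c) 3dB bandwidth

Step 1 — Resonance: ω₀ = 1/√(LC) = 1/√(0.07·6.7e-08) = 1.46e+04 rad/s.
Step 2 — f₀ = ω₀/(2π) = 2324 Hz.
Step 3 — Series Q: Q = ω₀L/R = 1.46e+04·0.07/392 = 2.608.
Step 4 — Bandwidth: Δω = ω₀/Q = 5600 rad/s; BW = Δω/(2π) = 891.3 Hz.

(a) f₀ = 2324 Hz  (b) Q = 2.608  (c) BW = 891.3 Hz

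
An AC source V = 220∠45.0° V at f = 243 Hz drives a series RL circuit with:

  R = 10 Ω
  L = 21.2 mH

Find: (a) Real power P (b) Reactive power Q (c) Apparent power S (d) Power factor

Step 1 — Angular frequency: ω = 2π·f = 2π·243 = 1527 rad/s.
Step 2 — Component impedances:
  R: Z = R = 10 Ω
  L: Z = jωL = j·1527·0.0212 = 0 + j32.37 Ω
Step 3 — Series combination: Z_total = R + L = 10 + j32.37 Ω = 33.88∠72.8° Ω.
Step 4 — Source phasor: V = 220∠45.0° V = 155.6 + j155.6 V.
Step 5 — Current: I = V / Z = 5.743 - j3.032 A = 6.494∠-27.8° A.
Step 6 — Complex power: S = V·I* = 421.7 + j1365 VA.
Step 7 — Real power: P = Re(S) = 421.7 W.
Step 8 — Reactive power: Q = Im(S) = 1365 VAR.
Step 9 — Apparent power: |S| = 1429 VA.
Step 10 — Power factor: PF = P/|S| = 0.2952 (lagging).

(a) P = 421.7 W  (b) Q = 1365 VAR  (c) S = 1429 VA  (d) PF = 0.2952 (lagging)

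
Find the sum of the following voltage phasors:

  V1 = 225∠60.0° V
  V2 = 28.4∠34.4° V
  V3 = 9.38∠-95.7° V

Step 1 — Convert each phasor to rectangular form:
  V1 = 225·(cos(60.0°) + j·sin(60.0°)) = 112.5 + j194.9 V
  V2 = 28.4·(cos(34.4°) + j·sin(34.4°)) = 23.43 + j16.05 V
  V3 = 9.38·(cos(-95.7°) + j·sin(-95.7°)) = -0.9316 - j9.334 V
Step 2 — Sum components: V_total = 135 + j201.6 V.
Step 3 — Convert to polar: |V_total| = 242.6 V, ∠V_total = 56.2°.

V_total = 242.6∠56.2° V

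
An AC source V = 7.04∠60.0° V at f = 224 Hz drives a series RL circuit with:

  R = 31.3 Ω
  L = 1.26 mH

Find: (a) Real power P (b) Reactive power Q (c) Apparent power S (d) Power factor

Step 1 — Angular frequency: ω = 2π·f = 2π·224 = 1407 rad/s.
Step 2 — Component impedances:
  R: Z = R = 31.3 Ω
  L: Z = jωL = j·1407·0.00126 = 0 + j1.773 Ω
Step 3 — Series combination: Z_total = R + L = 31.3 + j1.773 Ω = 31.35∠3.2° Ω.
Step 4 — Source phasor: V = 7.04∠60.0° V = 3.52 + j6.097 V.
Step 5 — Current: I = V / Z = 0.1231 + j0.1878 A = 0.2246∠56.8° A.
Step 6 — Complex power: S = V·I* = 1.578 + j0.08943 VA.
Step 7 — Real power: P = Re(S) = 1.578 W.
Step 8 — Reactive power: Q = Im(S) = 0.08943 VAR.
Step 9 — Apparent power: |S| = 1.581 VA.
Step 10 — Power factor: PF = P/|S| = 0.9984 (lagging).

(a) P = 1.578 W  (b) Q = 0.08943 VAR  (c) S = 1.581 VA  (d) PF = 0.9984 (lagging)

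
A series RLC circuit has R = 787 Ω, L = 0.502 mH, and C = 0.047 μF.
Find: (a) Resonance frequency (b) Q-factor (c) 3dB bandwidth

Step 1 — Resonance: ω₀ = 1/√(LC) = 1/√(0.000502·4.7e-08) = 2.059e+05 rad/s.
Step 2 — f₀ = ω₀/(2π) = 3.277e+04 Hz.
Step 3 — Series Q: Q = ω₀L/R = 2.059e+05·0.000502/787 = 0.1313.
Step 4 — Bandwidth: Δω = ω₀/Q = 1.568e+06 rad/s; BW = Δω/(2π) = 2.495e+05 Hz.

(a) f₀ = 3.277e+04 Hz  (b) Q = 0.1313  (c) BW = 2.495e+05 Hz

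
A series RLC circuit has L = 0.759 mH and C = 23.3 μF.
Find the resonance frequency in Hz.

Step 1 — Resonance condition Im(Z)=0 gives ω₀ = 1/√(LC).
Step 2 — ω₀ = 1/√(0.000759·2.33e-05) = 7520 rad/s.
Step 3 — f₀ = ω₀/(2π) = 1197 Hz.

f₀ = 1197 Hz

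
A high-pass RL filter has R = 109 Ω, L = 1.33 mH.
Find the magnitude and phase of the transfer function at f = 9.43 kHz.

Step 1 — Angular frequency: ω = 2π·9430 = 5.925e+04 rad/s.
Step 2 — Transfer function: H(jω) = jωL/(R + jωL).
Step 3 — Numerator jωL = j·78.8; denominator R + jωL = 109 + j78.8.
Step 4 — H = 0.3433 + j0.4748.
Step 5 — Magnitude: |H| = 0.5859 (-4.6 dB); phase: φ = 54.1°.

|H| = 0.5859 (-4.6 dB), φ = 54.1°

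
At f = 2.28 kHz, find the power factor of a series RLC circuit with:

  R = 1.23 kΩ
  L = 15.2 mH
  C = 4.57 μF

Step 1 — Angular frequency: ω = 2π·f = 2π·2280 = 1.433e+04 rad/s.
Step 2 — Component impedances:
  R: Z = R = 1230 Ω
  L: Z = jωL = j·1.433e+04·0.0152 = 0 + j217.8 Ω
  C: Z = 1/(jωC) = -j/(ω·C) = 0 - j15.27 Ω
Step 3 — Series combination: Z_total = R + L + C = 1230 + j202.5 Ω = 1247∠9.3° Ω.
Step 4 — Power factor: PF = cos(φ) = Re(Z)/|Z| = 1230/1246.6 = 0.9867.
Step 5 — Type: Im(Z) = 202.5 ⇒ lagging (phase φ = 9.3°).

PF = 0.9867 (lagging, φ = 9.3°)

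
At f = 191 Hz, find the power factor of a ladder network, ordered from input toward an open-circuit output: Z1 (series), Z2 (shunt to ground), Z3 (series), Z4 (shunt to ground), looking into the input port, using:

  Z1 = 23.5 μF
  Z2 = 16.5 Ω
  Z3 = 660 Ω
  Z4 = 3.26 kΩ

Step 1 — Angular frequency: ω = 2π·f = 2π·191 = 1200 rad/s.
Step 2 — Component impedances:
  Z1: Z = 1/(jωC) = -j/(ω·C) = 0 - j35.46 Ω
  Z2: Z = R = 16.5 Ω
  Z3: Z = R = 660 Ω
  Z4: Z = R = 3260 Ω
Step 3 — Ladder network (open output): work backward from the far end, alternating series and parallel combinations. Z_in = 16.43 - j35.46 Ω = 39.08∠-65.1° Ω.
Step 4 — Power factor: PF = cos(φ) = Re(Z)/|Z| = 16.43/39.08 = 0.4204.
Step 5 — Type: Im(Z) = -35.46 ⇒ leading (phase φ = -65.1°).

PF = 0.4204 (leading, φ = -65.1°)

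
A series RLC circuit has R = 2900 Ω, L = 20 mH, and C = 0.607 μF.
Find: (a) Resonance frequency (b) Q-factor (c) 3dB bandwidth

Step 1 — Resonance condition Im(Z)=0 gives ω₀ = 1/√(LC).
Step 2 — ω₀ = 1/√(0.02·6.07e-07) = 9076 rad/s.
Step 3 — f₀ = ω₀/(2π) = 1444 Hz.
Step 4 — Series Q: Q = ω₀L/R = 9076·0.02/2900 = 0.06259.
Step 5 — 3dB bandwidth: Δω = ω₀/Q = 1.45e+05 rad/s; BW = Δω/(2π) = 2.308e+04 Hz.

(a) f₀ = 1444 Hz  (b) Q = 0.06259  (c) BW = 2.308e+04 Hz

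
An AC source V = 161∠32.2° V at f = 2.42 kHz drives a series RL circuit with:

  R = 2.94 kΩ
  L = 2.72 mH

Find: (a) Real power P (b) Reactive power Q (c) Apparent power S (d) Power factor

Step 1 — Angular frequency: ω = 2π·f = 2π·2420 = 1.521e+04 rad/s.
Step 2 — Component impedances:
  R: Z = R = 2940 Ω
  L: Z = jωL = j·1.521e+04·0.00272 = 0 + j41.36 Ω
Step 3 — Series combination: Z_total = R + L = 2940 + j41.36 Ω = 2940∠0.8° Ω.
Step 4 — Source phasor: V = 161∠32.2° V = 136.2 + j85.79 V.
Step 5 — Current: I = V / Z = 0.04674 + j0.02852 A = 0.05476∠31.4° A.
Step 6 — Complex power: S = V·I* = 8.815 + j0.124 VA.
Step 7 — Real power: P = Re(S) = 8.815 W.
Step 8 — Reactive power: Q = Im(S) = 0.124 VAR.
Step 9 — Apparent power: |S| = 8.816 VA.
Step 10 — Power factor: PF = P/|S| = 0.9999 (lagging).

(a) P = 8.815 W  (b) Q = 0.124 VAR  (c) S = 8.816 VA  (d) PF = 0.9999 (lagging)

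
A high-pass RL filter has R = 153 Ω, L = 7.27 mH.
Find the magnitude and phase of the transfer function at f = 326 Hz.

Step 1 — Angular frequency: ω = 2π·326 = 2048 rad/s.
Step 2 — Transfer function: H(jω) = jωL/(R + jωL).
Step 3 — Numerator jωL = j·14.89; denominator R + jωL = 153 + j14.89.
Step 4 — H = 0.009384 + j0.09642.
Step 5 — Magnitude: |H| = 0.09687 (-20.3 dB); phase: φ = 84.4°.

|H| = 0.09687 (-20.3 dB), φ = 84.4°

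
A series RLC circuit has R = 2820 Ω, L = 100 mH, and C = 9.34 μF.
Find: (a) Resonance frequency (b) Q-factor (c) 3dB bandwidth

Step 1 — Resonance: ω₀ = 1/√(LC) = 1/√(0.1·9.34e-06) = 1035 rad/s.
Step 2 — f₀ = ω₀/(2π) = 164.7 Hz.
Step 3 — Series Q: Q = ω₀L/R = 1035·0.1/2820 = 0.03669.
Step 4 — Bandwidth: Δω = ω₀/Q = 2.82e+04 rad/s; BW = Δω/(2π) = 4488 Hz.

(a) f₀ = 164.7 Hz  (b) Q = 0.03669  (c) BW = 4488 Hz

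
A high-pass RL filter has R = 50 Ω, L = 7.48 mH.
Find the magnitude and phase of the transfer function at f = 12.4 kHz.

Step 1 — Angular frequency: ω = 2π·1.24e+04 = 7.791e+04 rad/s.
Step 2 — Transfer function: H(jω) = jωL/(R + jωL).
Step 3 — Numerator jωL = j·582.8; denominator R + jωL = 50 + j582.8.
Step 4 — H = 0.9927 + j0.08517.
Step 5 — Magnitude: |H| = 0.9963 (-0.0 dB); phase: φ = 4.9°.

|H| = 0.9963 (-0.0 dB), φ = 4.9°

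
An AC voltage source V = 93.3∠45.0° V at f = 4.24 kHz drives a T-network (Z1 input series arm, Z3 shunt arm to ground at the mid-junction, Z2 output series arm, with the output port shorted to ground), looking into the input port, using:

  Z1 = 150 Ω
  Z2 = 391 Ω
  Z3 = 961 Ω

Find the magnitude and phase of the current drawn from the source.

Step 1 — Angular frequency: ω = 2π·f = 2π·4240 = 2.664e+04 rad/s.
Step 2 — Component impedances:
  Z1: Z = R = 150 Ω
  Z2: Z = R = 391 Ω
  Z3: Z = R = 961 Ω
Step 3 — With the output port shorted to ground, the output series arm Z2 runs from the junction to ground; the shunt arm Z3 also runs from the junction to ground. They appear in parallel: Z3 || Z2 = 277.9 Ω.
Step 4 — Series with input arm Z1: Z_in = Z1 + (Z3 || Z2) = 427.9 Ω = 427.9∠0.0° Ω.
Step 5 — Source phasor: V = 93.3∠45.0° V = 65.97 + j65.97 V.
Step 6 — Ohm's law: I = V / Z_total = (65.97 + j65.97) / (427.9) = 0.1542 + j0.1542 A.
Step 7 — Convert to polar: |I| = 0.218 A, ∠I = 45.0°.

I = 0.218∠45.0° A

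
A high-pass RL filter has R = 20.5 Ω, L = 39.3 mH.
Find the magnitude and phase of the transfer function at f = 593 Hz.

Step 1 — Angular frequency: ω = 2π·593 = 3726 rad/s.
Step 2 — Transfer function: H(jω) = jωL/(R + jωL).
Step 3 — Numerator jωL = j·146.4; denominator R + jωL = 20.5 + j146.4.
Step 4 — H = 0.9808 + j0.1373.
Step 5 — Magnitude: |H| = 0.9903 (-0.1 dB); phase: φ = 8.0°.

|H| = 0.9903 (-0.1 dB), φ = 8.0°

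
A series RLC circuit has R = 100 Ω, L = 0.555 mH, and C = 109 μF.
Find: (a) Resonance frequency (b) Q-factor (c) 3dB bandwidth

Step 1 — Resonance condition Im(Z)=0 gives ω₀ = 1/√(LC).
Step 2 — ω₀ = 1/√(0.000555·0.000109) = 4066 rad/s.
Step 3 — f₀ = ω₀/(2π) = 647.1 Hz.
Step 4 — Series Q: Q = ω₀L/R = 4066·0.000555/100 = 0.02256.
Step 5 — 3dB bandwidth: Δω = ω₀/Q = 1.802e+05 rad/s; BW = Δω/(2π) = 2.868e+04 Hz.

(a) f₀ = 647.1 Hz  (b) Q = 0.02256  (c) BW = 2.868e+04 Hz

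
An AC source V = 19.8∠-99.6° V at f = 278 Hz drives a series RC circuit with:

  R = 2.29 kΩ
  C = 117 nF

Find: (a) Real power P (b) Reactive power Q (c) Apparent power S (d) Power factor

Step 1 — Angular frequency: ω = 2π·f = 2π·278 = 1747 rad/s.
Step 2 — Component impedances:
  R: Z = R = 2290 Ω
  C: Z = 1/(jωC) = -j/(ω·C) = 0 - j4893 Ω
Step 3 — Series combination: Z_total = R + C = 2290 - j4893 Ω = 5403∠-64.9° Ω.
Step 4 — Source phasor: V = 19.8∠-99.6° V = -3.302 - j19.52 V.
Step 5 — Current: I = V / Z = 0.003014 - j0.002085 A = 0.003665∠-34.7° A.
Step 6 — Complex power: S = V·I* = 0.03076 - j0.06572 VA.
Step 7 — Real power: P = Re(S) = 0.03076 W.
Step 8 — Reactive power: Q = Im(S) = -0.06572 VAR.
Step 9 — Apparent power: |S| = 0.07257 VA.
Step 10 — Power factor: PF = P/|S| = 0.4239 (leading).

(a) P = 0.03076 W  (b) Q = -0.06572 VAR  (c) S = 0.07257 VA  (d) PF = 0.4239 (leading)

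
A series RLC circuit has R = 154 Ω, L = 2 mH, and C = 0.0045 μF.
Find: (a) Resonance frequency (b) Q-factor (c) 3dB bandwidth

Step 1 — Resonance condition Im(Z)=0 gives ω₀ = 1/√(LC).
Step 2 — ω₀ = 1/√(0.002·4.5e-09) = 3.333e+05 rad/s.
Step 3 — f₀ = ω₀/(2π) = 5.305e+04 Hz.
Step 4 — Series Q: Q = ω₀L/R = 3.333e+05·0.002/154 = 4.329.
Step 5 — 3dB bandwidth: Δω = ω₀/Q = 7.7e+04 rad/s; BW = Δω/(2π) = 1.225e+04 Hz.

(a) f₀ = 5.305e+04 Hz  (b) Q = 4.329  (c) BW = 1.225e+04 Hz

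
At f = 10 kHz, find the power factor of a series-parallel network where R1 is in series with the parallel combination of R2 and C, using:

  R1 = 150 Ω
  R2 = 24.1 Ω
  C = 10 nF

Step 1 — Angular frequency: ω = 2π·f = 2π·1e+04 = 6.283e+04 rad/s.
Step 2 — Component impedances:
  R1: Z = R = 150 Ω
  R2: Z = R = 24.1 Ω
  C: Z = 1/(jωC) = -j/(ω·C) = 0 - j1592 Ω
Step 3 — Parallel branch: R2 || C = 1/(1/R2 + 1/C) = 24.09 - j0.3649 Ω.
Step 4 — Series with R1: Z_total = R1 + (R2 || C) = 174.1 - j0.3649 Ω = 174.1∠-0.1° Ω.
Step 5 — Power factor: PF = cos(φ) = Re(Z)/|Z| = 174.1/174.1 = 1.
Step 6 — Type: Im(Z) = -0.3649 ⇒ leading (phase φ = -0.1°).

PF = 1 (leading, φ = -0.1°)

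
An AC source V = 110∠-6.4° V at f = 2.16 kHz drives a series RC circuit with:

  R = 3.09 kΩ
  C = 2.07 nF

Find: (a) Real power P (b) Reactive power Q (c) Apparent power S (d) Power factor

Step 1 — Angular frequency: ω = 2π·f = 2π·2160 = 1.357e+04 rad/s.
Step 2 — Component impedances:
  R: Z = R = 3090 Ω
  C: Z = 1/(jωC) = -j/(ω·C) = 0 - j3.56e+04 Ω
Step 3 — Series combination: Z_total = R + C = 3090 - j3.56e+04 Ω = 3.573e+04∠-85.0° Ω.
Step 4 — Source phasor: V = 110∠-6.4° V = 109.3 - j12.26 V.
Step 5 — Current: I = V / Z = 0.0006065 + j0.003018 A = 0.003079∠78.6° A.
Step 6 — Complex power: S = V·I* = 0.02929 - j0.3374 VA.
Step 7 — Real power: P = Re(S) = 0.02929 W.
Step 8 — Reactive power: Q = Im(S) = -0.3374 VAR.
Step 9 — Apparent power: |S| = 0.3387 VA.
Step 10 — Power factor: PF = P/|S| = 0.08648 (leading).

(a) P = 0.02929 W  (b) Q = -0.3374 VAR  (c) S = 0.3387 VA  (d) PF = 0.08648 (leading)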